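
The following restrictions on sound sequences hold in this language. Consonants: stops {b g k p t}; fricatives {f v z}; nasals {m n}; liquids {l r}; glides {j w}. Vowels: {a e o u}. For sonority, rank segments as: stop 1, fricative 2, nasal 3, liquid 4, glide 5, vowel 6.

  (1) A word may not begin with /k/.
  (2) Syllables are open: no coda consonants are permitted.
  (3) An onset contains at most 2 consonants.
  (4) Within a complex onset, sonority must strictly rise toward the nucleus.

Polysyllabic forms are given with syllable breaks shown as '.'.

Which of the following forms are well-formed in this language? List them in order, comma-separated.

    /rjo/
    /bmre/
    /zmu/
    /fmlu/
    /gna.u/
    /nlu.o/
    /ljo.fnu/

/rjo/, /zmu/, /gna.u/, /nlu.o/, /ljo.fnu/

/rjo/ — σ1 onset /rj/ (4→5 rises), coda /∅/ ok → well-formed
/bmre/ — violates constraint 3: syllable 1 onset /bmr/ has 3 consonants (> 2) → ill-formed
/zmu/ — σ1 onset /zm/ (2→3 rises), coda /∅/ ok → well-formed
/fmlu/ — violates constraint 3: syllable 1 onset /fml/ has 3 consonants (> 2) → ill-formed
/gna.u/ — σ1 onset /gn/ (1→3 rises), coda /∅/ ok; σ2 onset /∅/, coda /∅/ ok → well-formed
/nlu.o/ — σ1 onset /nl/ (3→4 rises), coda /∅/ ok; σ2 onset /∅/, coda /∅/ ok → well-formed
/ljo.fnu/ — σ1 onset /lj/ (4→5 rises), coda /∅/ ok; σ2 onset /fn/ (2→3 rises), coda /∅/ ok → well-formed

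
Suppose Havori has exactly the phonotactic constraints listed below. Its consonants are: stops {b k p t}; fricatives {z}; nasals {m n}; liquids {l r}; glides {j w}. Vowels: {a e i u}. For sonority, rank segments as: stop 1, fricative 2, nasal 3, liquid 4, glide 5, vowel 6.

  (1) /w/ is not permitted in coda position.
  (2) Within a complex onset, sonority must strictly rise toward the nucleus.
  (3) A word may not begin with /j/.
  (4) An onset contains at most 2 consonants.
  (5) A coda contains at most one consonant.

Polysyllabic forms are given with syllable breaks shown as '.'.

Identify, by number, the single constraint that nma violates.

nma: syllable 1 onset /nm/: /n/ (nasal, 3) → /m/ (nasal, 3) does not rise.
This is a violation of constraint 2: "Within a complex onset, sonority must strictly rise toward the nucleus."
The remaining constraints (1, 3, 4, 5) are satisfied.

2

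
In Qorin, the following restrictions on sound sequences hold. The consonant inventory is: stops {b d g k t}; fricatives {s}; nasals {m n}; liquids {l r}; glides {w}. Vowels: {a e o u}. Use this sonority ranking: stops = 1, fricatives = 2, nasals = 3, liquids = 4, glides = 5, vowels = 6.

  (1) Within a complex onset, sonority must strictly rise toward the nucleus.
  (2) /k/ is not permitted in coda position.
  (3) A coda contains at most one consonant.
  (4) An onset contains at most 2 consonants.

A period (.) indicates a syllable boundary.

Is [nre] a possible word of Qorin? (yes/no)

yes

[nre] — σ1 onset /nr/ (3→4 rises), coda /∅/ ok → well-formed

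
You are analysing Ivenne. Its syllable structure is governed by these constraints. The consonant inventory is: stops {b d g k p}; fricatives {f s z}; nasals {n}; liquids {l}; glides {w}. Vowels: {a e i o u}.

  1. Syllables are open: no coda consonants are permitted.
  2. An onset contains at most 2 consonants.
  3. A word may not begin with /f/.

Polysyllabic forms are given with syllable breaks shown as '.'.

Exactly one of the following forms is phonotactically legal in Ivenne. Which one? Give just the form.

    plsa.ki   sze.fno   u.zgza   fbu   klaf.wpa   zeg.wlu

sze.fno

plsa.ki — violates constraint 2: syllable 1 onset /pls/ has 3 consonants (> 2) → phonotactically illegal
sze.fno — σ1 onset /sz/ (2C), coda /∅/ ok; σ2 onset /fn/ (2C), coda /∅/ ok → phonotactically legal
u.zgza — violates constraint 2: syllable 2 onset /zgz/ has 3 consonants (> 2) → phonotactically illegal
fbu — violates constraint 3: word begins with /f/ → phonotactically illegal
klaf.wpa — violates constraint 1: syllable 1 coda /f/ has 1 consonant (> 0) → phonotactically illegal
zeg.wlu — violates constraint 1: syllable 1 coda /g/ has 1 consonant (> 0) → phonotactically illegal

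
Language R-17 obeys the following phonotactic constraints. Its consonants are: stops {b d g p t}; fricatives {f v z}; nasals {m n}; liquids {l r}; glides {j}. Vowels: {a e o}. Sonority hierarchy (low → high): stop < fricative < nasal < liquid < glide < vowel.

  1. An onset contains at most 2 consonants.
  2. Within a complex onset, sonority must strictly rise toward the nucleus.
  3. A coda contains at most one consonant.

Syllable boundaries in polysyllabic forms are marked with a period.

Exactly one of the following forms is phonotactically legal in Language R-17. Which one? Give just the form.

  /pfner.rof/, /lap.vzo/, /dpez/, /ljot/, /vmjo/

/ljot/

/pfner.rof/ — violates constraint 1: syllable 1 onset /pfn/ has 3 consonants (> 2) → phonotactically illegal
/lap.vzo/ — violates constraint 2: syllable 2 onset /vz/: /v/ (fricative, 2) → /z/ (fricative, 2) does not rise → phonotactically illegal
/dpez/ — violates constraint 2: syllable 1 onset /dp/: /d/ (stop, 1) → /p/ (stop, 1) does not rise → phonotactically illegal
/ljot/ — σ1 onset /lj/ (4→5 rises), coda /t/ ok → phonotactically legal
/vmjo/ — violates constraint 1: syllable 1 onset /vmj/ has 3 consonants (> 2) → phonotactically illegal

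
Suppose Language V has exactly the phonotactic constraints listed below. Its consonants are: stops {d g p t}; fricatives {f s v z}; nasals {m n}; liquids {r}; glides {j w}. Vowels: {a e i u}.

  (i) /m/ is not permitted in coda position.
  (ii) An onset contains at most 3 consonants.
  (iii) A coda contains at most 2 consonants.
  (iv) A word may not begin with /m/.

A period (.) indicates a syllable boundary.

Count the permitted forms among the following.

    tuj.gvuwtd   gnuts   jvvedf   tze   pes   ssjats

5

tuj.gvuwtd — violates constraint (iii): syllable 2 coda /wtd/ has 3 consonants (> 2) → not permitted
gnuts — σ1 onset /gn/ (2C), coda /ts/ (2C) ok → permitted
jvvedf — σ1 onset /jvv/ (3C), coda /df/ (2C) ok → permitted
tze — σ1 onset /tz/ (2C), coda /∅/ ok → permitted
pes — σ1 onset /p/, coda /s/ ok → permitted
ssjats — σ1 onset /ssj/ (3C), coda /ts/ (2C) ok → permitted
Permitted: gnuts, jvvedf, tze, pes, ssjats → 5.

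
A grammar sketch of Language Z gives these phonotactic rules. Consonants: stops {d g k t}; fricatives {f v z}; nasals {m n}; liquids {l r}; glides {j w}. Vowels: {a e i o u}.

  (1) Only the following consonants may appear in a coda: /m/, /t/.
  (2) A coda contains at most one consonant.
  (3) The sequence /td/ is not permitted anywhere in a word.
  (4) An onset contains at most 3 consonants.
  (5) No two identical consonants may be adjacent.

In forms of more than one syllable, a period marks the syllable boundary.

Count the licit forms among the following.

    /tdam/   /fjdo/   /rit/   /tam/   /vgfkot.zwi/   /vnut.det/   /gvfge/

3

/tdam/ — violates constraint 3: contains banned sequence /td/ → illicit
/fjdo/ — σ1 onset /fjd/ (3C), coda /∅/ ok → licit
/rit/ — σ1 onset /r/, coda /t/ ok → licit
/tam/ — σ1 onset /t/, coda /m/ ok → licit
/vgfkot.zwi/ — violates constraint 4: syllable 1 onset /vgfk/ has 4 consonants (> 3) → illicit
/vnut.det/ — violates constraint 3: contains banned sequence /td/ → illicit
/gvfge/ — violates constraint 4: syllable 1 onset /gvfg/ has 4 consonants (> 3) → illicit
Licit: /fjdo/, /rit/, /tam/ → 3.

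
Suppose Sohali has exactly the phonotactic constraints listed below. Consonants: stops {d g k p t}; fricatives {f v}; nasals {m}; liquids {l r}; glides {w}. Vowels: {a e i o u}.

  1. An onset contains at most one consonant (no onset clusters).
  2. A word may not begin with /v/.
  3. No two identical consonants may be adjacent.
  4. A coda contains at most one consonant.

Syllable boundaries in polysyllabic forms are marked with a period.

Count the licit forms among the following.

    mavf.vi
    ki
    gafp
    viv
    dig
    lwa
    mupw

mavf.vi — violates constraint 4: syllable 1 coda /vf/ has 2 consonants (> 1) → illicit
ki — σ1 onset /k/, coda /∅/ ok → licit
gafp — violates constraint 4: syllable 1 coda /fp/ has 2 consonants (> 1) → illicit
viv — violates constraint 2: word begins with /v/ → illicit
dig — σ1 onset /d/, coda /g/ ok → licit
lwa — violates constraint 1: syllable 1 onset /lw/ has 2 consonants (> 1) → illicit
mupw — violates constraint 4: syllable 1 coda /pw/ has 2 consonants (> 1) → illicit
Licit: ki, dig → 2.

2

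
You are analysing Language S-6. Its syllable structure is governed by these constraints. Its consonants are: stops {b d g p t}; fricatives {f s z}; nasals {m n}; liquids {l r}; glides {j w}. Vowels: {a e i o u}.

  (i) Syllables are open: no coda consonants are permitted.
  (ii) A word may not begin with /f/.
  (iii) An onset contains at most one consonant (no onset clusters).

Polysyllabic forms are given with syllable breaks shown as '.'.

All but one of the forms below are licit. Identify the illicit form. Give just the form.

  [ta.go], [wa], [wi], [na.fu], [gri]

[gri]

[ta.go] — σ1 onset /t/, coda /∅/ ok; σ2 onset /g/, coda /∅/ ok → licit
[wa] — σ1 onset /w/, coda /∅/ ok → licit
[wi] — σ1 onset /w/, coda /∅/ ok → licit
[na.fu] — σ1 onset /n/, coda /∅/ ok; σ2 onset /f/, coda /∅/ ok → licit
[gri] — violates constraint (iii): syllable 1 onset /gr/ has 2 consonants (> 1) → illicit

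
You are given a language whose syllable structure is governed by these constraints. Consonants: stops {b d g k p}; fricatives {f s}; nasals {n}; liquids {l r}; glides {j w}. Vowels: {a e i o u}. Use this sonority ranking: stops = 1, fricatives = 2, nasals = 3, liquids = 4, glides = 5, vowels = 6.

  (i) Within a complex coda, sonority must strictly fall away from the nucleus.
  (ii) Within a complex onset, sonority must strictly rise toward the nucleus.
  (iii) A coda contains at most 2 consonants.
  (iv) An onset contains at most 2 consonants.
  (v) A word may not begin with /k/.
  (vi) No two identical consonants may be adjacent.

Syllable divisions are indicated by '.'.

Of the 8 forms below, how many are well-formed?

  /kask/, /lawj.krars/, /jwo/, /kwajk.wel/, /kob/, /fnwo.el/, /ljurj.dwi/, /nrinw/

0

/kask/ — violates constraint (v): word begins with /k/ → ill-formed
/lawj.krars/ — violates constraint (i): syllable 1 coda /wj/: /w/ (glide, 5) → /j/ (glide, 5) does not fall → ill-formed
/jwo/ — violates constraint (ii): syllable 1 onset /jw/: /j/ (glide, 5) → /w/ (glide, 5) does not rise → ill-formed
/kwajk.wel/ — violates constraint (v): word begins with /k/ → ill-formed
/kob/ — violates constraint (v): word begins with /k/ → ill-formed
/fnwo.el/ — violates constraint (iv): syllable 1 onset /fnw/ has 3 consonants (> 2) → ill-formed
/ljurj.dwi/ — violates constraint (i): syllable 1 coda /rj/: /r/ (liquid, 4) → /j/ (glide, 5) does not fall → ill-formed
/nrinw/ — violates constraint (i): syllable 1 coda /nw/: /n/ (nasal, 3) → /w/ (glide, 5) does not fall → ill-formed
No form is well-formed → 0.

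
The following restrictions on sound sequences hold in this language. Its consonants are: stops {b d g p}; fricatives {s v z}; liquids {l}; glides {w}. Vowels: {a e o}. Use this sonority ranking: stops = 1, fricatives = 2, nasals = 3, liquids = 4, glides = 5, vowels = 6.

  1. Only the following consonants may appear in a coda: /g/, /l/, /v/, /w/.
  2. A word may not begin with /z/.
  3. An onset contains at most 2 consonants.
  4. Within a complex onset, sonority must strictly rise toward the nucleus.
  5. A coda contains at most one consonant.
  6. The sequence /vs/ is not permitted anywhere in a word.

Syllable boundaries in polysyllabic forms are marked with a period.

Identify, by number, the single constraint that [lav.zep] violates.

[lav.zep]: syllable 2 coda contains /p/, which is not a licensed coda consonant.
This is a violation of constraint 1: "Only the following consonants may appear in a coda: /g/, /l/, /v/, /w/."
The remaining constraints (2, 3, 4, 5, 6) are satisfied.

1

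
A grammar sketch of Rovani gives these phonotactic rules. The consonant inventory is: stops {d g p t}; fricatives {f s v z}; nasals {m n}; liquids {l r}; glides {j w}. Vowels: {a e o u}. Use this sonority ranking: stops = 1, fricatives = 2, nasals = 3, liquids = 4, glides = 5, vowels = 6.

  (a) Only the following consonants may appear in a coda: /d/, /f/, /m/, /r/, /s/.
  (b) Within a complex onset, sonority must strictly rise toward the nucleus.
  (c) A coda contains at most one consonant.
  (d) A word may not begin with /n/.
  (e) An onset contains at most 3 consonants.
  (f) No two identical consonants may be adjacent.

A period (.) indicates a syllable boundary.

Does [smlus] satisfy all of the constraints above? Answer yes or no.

yes

[smlus] — σ1 onset /sml/ (2→3→4 rises), coda /s/ ok → phonotactically legal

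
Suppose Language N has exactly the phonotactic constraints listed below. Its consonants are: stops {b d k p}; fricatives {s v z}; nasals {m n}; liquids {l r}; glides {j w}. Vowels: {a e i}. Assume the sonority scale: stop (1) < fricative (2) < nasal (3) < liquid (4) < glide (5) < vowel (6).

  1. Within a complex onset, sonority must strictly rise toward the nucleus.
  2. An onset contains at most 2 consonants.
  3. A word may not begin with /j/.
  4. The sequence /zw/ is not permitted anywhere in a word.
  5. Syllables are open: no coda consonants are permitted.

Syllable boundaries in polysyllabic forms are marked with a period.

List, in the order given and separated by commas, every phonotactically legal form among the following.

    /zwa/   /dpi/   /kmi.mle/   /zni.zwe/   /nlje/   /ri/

/zwa/ — violates constraint 4: contains banned sequence /zw/ → phonotactically illegal
/dpi/ — violates constraint 1: syllable 1 onset /dp/: /d/ (stop, 1) → /p/ (stop, 1) does not rise → phonotactically illegal
/kmi.mle/ — σ1 onset /km/ (1→3 rises), coda /∅/ ok; σ2 onset /ml/ (3→4 rises), coda /∅/ ok → phonotactically legal
/zni.zwe/ — violates constraint 4: contains banned sequence /zw/ → phonotactically illegal
/nlje/ — violates constraint 2: syllable 1 onset /nlj/ has 3 consonants (> 2) → phonotactically illegal
/ri/ — σ1 onset /r/, coda /∅/ ok → phonotactically legal

/kmi.mle/, /ri/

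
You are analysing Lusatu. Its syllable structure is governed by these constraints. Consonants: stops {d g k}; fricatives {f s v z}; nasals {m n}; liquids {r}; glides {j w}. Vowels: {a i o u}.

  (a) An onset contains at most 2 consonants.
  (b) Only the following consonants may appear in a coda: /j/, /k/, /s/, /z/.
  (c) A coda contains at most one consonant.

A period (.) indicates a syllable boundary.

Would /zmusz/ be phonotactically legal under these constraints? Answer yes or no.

/zmusz/ — violates constraint (c): syllable 1 coda /sz/ has 2 consonants (> 1) → phonotactically illegal

no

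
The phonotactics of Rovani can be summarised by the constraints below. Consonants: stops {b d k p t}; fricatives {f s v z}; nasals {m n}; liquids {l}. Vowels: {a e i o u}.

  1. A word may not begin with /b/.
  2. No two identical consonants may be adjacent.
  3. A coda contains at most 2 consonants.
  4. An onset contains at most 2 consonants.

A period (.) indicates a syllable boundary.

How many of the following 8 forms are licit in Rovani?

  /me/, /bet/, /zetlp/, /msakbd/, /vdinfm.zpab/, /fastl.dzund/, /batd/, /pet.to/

/me/ — σ1 onset /m/, coda /∅/ ok → licit
/bet/ — violates constraint 1: word begins with /b/ → illicit
/zetlp/ — violates constraint 3: syllable 1 coda /tlp/ has 3 consonants (> 2) → illicit
/msakbd/ — violates constraint 3: syllable 1 coda /kbd/ has 3 consonants (> 2) → illicit
/vdinfm.zpab/ — violates constraint 3: syllable 1 coda /nfm/ has 3 consonants (> 2) → illicit
/fastl.dzund/ — violates constraint 3: syllable 1 coda /stl/ has 3 consonants (> 2) → illicit
/batd/ — violates constraint 1: word begins with /b/ → illicit
/pet.to/ — violates constraint 2: adjacent identical consonants /tt/ → illicit
Licit: /me/ → 1.

1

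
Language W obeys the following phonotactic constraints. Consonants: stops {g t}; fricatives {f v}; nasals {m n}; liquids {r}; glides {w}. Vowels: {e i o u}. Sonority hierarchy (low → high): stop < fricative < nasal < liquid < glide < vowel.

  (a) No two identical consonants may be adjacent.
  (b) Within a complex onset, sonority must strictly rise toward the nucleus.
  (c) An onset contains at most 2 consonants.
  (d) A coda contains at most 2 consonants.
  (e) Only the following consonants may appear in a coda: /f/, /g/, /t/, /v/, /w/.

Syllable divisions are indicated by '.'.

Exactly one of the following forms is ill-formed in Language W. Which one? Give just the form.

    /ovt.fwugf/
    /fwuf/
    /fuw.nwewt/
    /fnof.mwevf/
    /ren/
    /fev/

/ovt.fwugf/ — σ1 onset /∅/, coda /vt/ (2C) ok; σ2 onset /fw/ (2→5 rises), coda /gf/ (2C) ok → well-formed
/fwuf/ — σ1 onset /fw/ (2→5 rises), coda /f/ ok → well-formed
/fuw.nwewt/ — σ1 onset /f/, coda /w/ ok; σ2 onset /nw/ (3→5 rises), coda /wt/ (2C) ok → well-formed
/fnof.mwevf/ — σ1 onset /fn/ (2→3 rises), coda /f/ ok; σ2 onset /mw/ (3→5 rises), coda /vf/ (2C) ok → well-formed
/ren/ — violates constraint (e): syllable 1 coda contains /n/, which is not a licensed coda consonant → ill-formed
/fev/ — σ1 onset /f/, coda /v/ ok → well-formed

/ren/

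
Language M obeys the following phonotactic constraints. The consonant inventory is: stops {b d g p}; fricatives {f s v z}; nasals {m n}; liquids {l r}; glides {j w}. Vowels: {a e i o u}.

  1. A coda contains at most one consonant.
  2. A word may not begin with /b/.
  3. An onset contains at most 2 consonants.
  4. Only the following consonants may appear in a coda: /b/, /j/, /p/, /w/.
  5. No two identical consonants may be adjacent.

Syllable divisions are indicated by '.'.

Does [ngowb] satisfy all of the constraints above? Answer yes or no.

no

[ngowb] — violates constraint 1: syllable 1 coda /wb/ has 2 consonants (> 1) → illicit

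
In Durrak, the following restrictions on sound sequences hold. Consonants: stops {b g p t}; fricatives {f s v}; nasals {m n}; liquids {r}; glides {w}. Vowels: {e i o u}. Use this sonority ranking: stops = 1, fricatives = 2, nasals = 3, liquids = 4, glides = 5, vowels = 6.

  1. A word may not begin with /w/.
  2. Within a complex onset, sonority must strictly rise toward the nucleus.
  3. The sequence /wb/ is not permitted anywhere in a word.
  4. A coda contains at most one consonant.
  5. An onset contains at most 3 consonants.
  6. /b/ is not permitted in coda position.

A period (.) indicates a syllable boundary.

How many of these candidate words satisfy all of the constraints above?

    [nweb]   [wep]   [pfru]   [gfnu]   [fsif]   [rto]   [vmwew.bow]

2

[nweb] — violates constraint 6: syllable 1 coda contains /b/ → phonotactically illegal
[wep] — violates constraint 1: word begins with /w/ → phonotactically illegal
[pfru] — σ1 onset /pfr/ (1→2→4 rises), coda /∅/ ok → phonotactically legal
[gfnu] — σ1 onset /gfn/ (1→2→3 rises), coda /∅/ ok → phonotactically legal
[fsif] — violates constraint 2: syllable 1 onset /fs/: /f/ (fricative, 2) → /s/ (fricative, 2) does not rise → phonotactically illegal
[rto] — violates constraint 2: syllable 1 onset /rt/: /r/ (liquid, 4) → /t/ (stop, 1) does not rise → phonotactically illegal
[vmwew.bow] — violates constraint 3: contains banned sequence /wb/ → phonotactically illegal
Phonotactically legal: [pfru], [gfnu] → 2.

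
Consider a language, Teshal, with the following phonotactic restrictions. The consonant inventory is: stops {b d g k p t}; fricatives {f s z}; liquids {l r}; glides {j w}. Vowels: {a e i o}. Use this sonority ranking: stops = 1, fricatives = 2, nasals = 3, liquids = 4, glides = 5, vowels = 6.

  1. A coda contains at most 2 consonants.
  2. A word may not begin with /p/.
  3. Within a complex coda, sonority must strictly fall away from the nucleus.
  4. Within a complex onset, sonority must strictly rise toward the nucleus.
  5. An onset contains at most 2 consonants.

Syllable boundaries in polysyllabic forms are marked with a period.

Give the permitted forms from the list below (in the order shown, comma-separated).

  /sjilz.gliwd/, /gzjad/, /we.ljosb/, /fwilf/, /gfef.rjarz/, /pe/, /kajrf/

/sjilz.gliwd/, /we.ljosb/, /fwilf/, /gfef.rjarz/

/sjilz.gliwd/ — σ1 onset /sj/ (2→5 rises), coda /lz/ (4→2 falls) ok; σ2 onset /gl/ (1→4 rises), coda /wd/ (5→1 falls) ok → permitted
/gzjad/ — violates constraint 5: syllable 1 onset /gzj/ has 3 consonants (> 2) → not permitted
/we.ljosb/ — σ1 onset /w/, coda /∅/ ok; σ2 onset /lj/ (4→5 rises), coda /sb/ (2→1 falls) ok → permitted
/fwilf/ — σ1 onset /fw/ (2→5 rises), coda /lf/ (4→2 falls) ok → permitted
/gfef.rjarz/ — σ1 onset /gf/ (1→2 rises), coda /f/ ok; σ2 onset /rj/ (4→5 rises), coda /rz/ (4→2 falls) ok → permitted
/pe/ — violates constraint 2: word begins with /p/ → not permitted
/kajrf/ — violates constraint 1: syllable 1 coda /jrf/ has 3 consonants (> 2) → not permitted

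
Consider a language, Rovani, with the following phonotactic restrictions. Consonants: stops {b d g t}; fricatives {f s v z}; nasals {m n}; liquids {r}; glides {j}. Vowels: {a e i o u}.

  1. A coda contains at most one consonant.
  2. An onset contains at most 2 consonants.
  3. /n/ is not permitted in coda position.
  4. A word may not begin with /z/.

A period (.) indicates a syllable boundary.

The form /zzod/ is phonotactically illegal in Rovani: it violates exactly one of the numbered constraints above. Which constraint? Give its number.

4

/zzod/: word begins with /z/.
This is a violation of constraint 4: "A word may not begin with /z/."
The remaining constraints (1, 2, 3) are satisfied.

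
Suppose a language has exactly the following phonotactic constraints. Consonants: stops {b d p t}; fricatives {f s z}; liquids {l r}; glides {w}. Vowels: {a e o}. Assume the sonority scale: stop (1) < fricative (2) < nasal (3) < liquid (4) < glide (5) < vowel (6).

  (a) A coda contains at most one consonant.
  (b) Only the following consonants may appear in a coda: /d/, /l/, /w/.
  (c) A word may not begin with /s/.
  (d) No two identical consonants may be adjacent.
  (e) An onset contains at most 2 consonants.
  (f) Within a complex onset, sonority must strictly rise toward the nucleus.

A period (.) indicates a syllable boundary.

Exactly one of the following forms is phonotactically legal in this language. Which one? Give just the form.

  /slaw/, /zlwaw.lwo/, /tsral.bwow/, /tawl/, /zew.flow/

/zew.flow/

/slaw/ — violates constraint (c): word begins with /s/ → phonotactically illegal
/zlwaw.lwo/ — violates constraint (e): syllable 1 onset /zlw/ has 3 consonants (> 2) → phonotactically illegal
/tsral.bwow/ — violates constraint (e): syllable 1 onset /tsr/ has 3 consonants (> 2) → phonotactically illegal
/tawl/ — violates constraint (a): syllable 1 coda /wl/ has 2 consonants (> 1) → phonotactically illegal
/zew.flow/ — σ1 onset /z/, coda /w/ ok; σ2 onset /fl/ (2→4 rises), coda /w/ ok → phonotactically legal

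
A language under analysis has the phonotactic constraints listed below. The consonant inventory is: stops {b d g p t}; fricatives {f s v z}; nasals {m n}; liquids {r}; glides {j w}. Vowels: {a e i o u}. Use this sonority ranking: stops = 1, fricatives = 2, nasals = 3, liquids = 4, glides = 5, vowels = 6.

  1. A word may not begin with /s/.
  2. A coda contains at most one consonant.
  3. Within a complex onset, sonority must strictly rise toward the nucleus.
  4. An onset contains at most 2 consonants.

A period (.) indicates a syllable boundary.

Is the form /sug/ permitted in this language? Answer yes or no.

/sug/ — violates constraint 1: word begins with /s/ → not permitted

no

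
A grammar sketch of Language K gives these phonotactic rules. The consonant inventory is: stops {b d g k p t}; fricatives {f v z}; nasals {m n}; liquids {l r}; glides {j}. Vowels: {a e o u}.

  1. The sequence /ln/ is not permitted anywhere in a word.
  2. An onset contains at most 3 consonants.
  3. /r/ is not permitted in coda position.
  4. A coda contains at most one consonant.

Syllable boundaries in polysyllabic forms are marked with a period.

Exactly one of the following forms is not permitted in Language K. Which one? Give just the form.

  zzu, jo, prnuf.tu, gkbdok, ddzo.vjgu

gkbdok

zzu — σ1 onset /zz/ (2C), coda /∅/ ok → permitted
jo — σ1 onset /j/, coda /∅/ ok → permitted
prnuf.tu — σ1 onset /prn/ (3C), coda /f/ ok; σ2 onset /t/, coda /∅/ ok → permitted
gkbdok — violates constraint 2: syllable 1 onset /gkbd/ has 4 consonants (> 3) → not permitted
ddzo.vjgu — σ1 onset /ddz/ (3C), coda /∅/ ok; σ2 onset /vjg/ (3C), coda /∅/ ok → permitted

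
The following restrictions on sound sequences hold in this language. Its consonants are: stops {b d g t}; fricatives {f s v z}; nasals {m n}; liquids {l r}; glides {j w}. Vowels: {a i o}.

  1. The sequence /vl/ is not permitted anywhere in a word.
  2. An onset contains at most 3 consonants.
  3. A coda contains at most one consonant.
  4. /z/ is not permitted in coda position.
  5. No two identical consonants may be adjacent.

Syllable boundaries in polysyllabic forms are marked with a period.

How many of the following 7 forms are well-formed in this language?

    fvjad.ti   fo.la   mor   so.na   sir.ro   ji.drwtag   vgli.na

5

fvjad.ti — σ1 onset /fvj/ (3C), coda /d/ ok; σ2 onset /t/, coda /∅/ ok → well-formed
fo.la — σ1 onset /f/, coda /∅/ ok; σ2 onset /l/, coda /∅/ ok → well-formed
mor — σ1 onset /m/, coda /r/ ok → well-formed
so.na — σ1 onset /s/, coda /∅/ ok; σ2 onset /n/, coda /∅/ ok → well-formed
sir.ro — violates constraint 5: adjacent identical consonants /rr/ → ill-formed
ji.drwtag — violates constraint 2: syllable 2 onset /drwt/ has 4 consonants (> 3) → ill-formed
vgli.na — σ1 onset /vgl/ (3C), coda /∅/ ok; σ2 onset /n/, coda /∅/ ok → well-formed
Well-formed: fvjad.ti, fo.la, mor, so.na, vgli.na → 5.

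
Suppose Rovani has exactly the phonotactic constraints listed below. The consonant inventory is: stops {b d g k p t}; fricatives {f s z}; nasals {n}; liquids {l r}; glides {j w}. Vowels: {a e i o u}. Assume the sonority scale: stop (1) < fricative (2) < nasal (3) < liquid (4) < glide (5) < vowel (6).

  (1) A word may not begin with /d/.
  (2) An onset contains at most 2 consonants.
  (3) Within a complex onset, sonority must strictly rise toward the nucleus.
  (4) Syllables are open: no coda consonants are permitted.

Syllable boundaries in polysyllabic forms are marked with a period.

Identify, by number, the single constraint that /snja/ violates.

/snja/: syllable 1 onset /snj/ has 3 consonants (> 2).
This is a violation of constraint 2: "An onset contains at most 2 consonants."
The remaining constraints (1, 3, 4) are satisfied.

2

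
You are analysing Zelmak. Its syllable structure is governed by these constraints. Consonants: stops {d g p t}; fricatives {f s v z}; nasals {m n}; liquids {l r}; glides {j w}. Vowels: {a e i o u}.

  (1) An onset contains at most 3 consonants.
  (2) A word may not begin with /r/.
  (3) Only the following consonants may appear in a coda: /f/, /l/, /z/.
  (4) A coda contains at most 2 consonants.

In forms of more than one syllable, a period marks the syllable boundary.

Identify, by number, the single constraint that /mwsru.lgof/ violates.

1

/mwsru.lgof/: syllable 1 onset /mwsr/ has 4 consonants (> 3).
This is a violation of constraint 1: "An onset contains at most 3 consonants."
The remaining constraints (2, 3, 4) are satisfied.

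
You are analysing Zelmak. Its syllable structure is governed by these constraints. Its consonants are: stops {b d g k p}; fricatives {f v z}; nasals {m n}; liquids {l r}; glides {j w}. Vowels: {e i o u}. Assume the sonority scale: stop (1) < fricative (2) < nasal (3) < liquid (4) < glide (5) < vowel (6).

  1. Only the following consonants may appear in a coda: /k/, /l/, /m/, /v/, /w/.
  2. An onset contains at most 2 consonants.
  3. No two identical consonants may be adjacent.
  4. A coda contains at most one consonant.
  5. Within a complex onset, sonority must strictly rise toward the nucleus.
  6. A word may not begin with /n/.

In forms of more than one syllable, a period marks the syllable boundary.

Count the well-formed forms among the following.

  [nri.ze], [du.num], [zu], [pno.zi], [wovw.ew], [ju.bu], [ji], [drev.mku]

[nri.ze] — violates constraint 6: word begins with /n/ → ill-formed
[du.num] — σ1 onset /d/, coda /∅/ ok; σ2 onset /n/, coda /m/ ok → well-formed
[zu] — σ1 onset /z/, coda /∅/ ok → well-formed
[pno.zi] — σ1 onset /pn/ (1→3 rises), coda /∅/ ok; σ2 onset /z/, coda /∅/ ok → well-formed
[wovw.ew] — violates constraint 4: syllable 1 coda /vw/ has 2 consonants (> 1) → ill-formed
[ju.bu] — σ1 onset /j/, coda /∅/ ok; σ2 onset /b/, coda /∅/ ok → well-formed
[ji] — σ1 onset /j/, coda /∅/ ok → well-formed
[drev.mku] — violates constraint 5: syllable 2 onset /mk/: /m/ (nasal, 3) → /k/ (stop, 1) does not rise → ill-formed
Well-formed: [du.num], [zu], [pno.zi], [ju.bu], [ji] → 5.

5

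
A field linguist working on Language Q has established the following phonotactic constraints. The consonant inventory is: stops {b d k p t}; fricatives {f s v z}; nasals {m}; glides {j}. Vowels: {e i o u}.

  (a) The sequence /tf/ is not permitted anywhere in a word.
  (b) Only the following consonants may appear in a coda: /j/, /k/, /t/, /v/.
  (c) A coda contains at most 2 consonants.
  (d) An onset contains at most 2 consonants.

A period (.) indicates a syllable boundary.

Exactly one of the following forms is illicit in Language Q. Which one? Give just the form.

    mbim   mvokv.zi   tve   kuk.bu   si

mbim

mbim — violates constraint (b): syllable 1 coda contains /m/, which is not a licensed coda consonant → illicit
mvokv.zi — σ1 onset /mv/ (2C), coda /kv/ (2C) ok; σ2 onset /z/, coda /∅/ ok → licit
tve — σ1 onset /tv/ (2C), coda /∅/ ok → licit
kuk.bu — σ1 onset /k/, coda /k/ ok; σ2 onset /b/, coda /∅/ ok → licit
si — σ1 onset /s/, coda /∅/ ok → licit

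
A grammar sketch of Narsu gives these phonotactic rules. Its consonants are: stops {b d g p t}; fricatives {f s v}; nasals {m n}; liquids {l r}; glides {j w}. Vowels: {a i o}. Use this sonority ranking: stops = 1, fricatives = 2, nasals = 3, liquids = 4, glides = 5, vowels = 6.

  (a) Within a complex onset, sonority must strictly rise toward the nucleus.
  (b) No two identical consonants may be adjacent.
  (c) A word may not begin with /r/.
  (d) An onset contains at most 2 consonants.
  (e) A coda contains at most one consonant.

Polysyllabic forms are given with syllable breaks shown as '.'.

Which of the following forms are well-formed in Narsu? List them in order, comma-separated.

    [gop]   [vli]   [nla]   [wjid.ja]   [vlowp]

[gop] — σ1 onset /g/, coda /p/ ok → well-formed
[vli] — σ1 onset /vl/ (2→4 rises), coda /∅/ ok → well-formed
[nla] — σ1 onset /nl/ (3→4 rises), coda /∅/ ok → well-formed
[wjid.ja] — violates constraint (a): syllable 1 onset /wj/: /w/ (glide, 5) → /j/ (glide, 5) does not rise → ill-formed
[vlowp] — violates constraint (e): syllable 1 coda /wp/ has 2 consonants (> 1) → ill-formed

[gop], [vli], [nla]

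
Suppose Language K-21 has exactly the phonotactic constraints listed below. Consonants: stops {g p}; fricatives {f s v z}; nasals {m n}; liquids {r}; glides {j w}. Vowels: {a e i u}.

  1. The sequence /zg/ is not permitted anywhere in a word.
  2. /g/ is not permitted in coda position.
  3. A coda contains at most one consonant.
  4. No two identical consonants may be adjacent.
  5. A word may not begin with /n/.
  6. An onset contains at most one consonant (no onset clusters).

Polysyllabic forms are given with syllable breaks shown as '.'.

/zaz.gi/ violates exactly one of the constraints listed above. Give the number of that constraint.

1

/zaz.gi/: contains banned sequence /zg/.
This is a violation of constraint 1: "The sequence /zg/ is not permitted anywhere in a word."
The remaining constraints (2, 3, 4, 5, 6) are satisfied.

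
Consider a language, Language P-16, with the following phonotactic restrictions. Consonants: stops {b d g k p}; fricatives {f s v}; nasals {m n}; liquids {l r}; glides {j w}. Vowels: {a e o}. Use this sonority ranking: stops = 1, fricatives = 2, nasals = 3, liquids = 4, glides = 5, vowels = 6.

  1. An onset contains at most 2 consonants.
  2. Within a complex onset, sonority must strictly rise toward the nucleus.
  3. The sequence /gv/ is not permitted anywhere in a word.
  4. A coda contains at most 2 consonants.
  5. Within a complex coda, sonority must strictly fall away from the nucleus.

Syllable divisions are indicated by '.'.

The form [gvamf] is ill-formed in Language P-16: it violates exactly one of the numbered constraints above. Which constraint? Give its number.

[gvamf]: contains banned sequence /gv/.
This is a violation of constraint 3: "The sequence /gv/ is not permitted anywhere in a word."
The remaining constraints (1, 2, 4, 5) are satisfied.

3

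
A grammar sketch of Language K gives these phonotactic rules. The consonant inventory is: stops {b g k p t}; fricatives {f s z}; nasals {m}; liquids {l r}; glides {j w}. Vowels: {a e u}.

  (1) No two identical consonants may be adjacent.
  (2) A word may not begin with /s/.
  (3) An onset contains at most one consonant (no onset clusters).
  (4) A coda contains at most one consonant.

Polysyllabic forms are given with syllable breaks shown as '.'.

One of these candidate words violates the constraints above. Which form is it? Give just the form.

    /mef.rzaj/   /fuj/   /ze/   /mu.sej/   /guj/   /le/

/mef.rzaj/ — violates constraint 3: syllable 2 onset /rz/ has 2 consonants (> 1) → phonotactically illegal
/fuj/ — σ1 onset /f/, coda /j/ ok → phonotactically legal
/ze/ — σ1 onset /z/, coda /∅/ ok → phonotactically legal
/mu.sej/ — σ1 onset /m/, coda /∅/ ok; σ2 onset /s/, coda /j/ ok → phonotactically legal
/guj/ — σ1 onset /g/, coda /j/ ok → phonotactically legal
/le/ — σ1 onset /l/, coda /∅/ ok → phonotactically legal

/mef.rzaj/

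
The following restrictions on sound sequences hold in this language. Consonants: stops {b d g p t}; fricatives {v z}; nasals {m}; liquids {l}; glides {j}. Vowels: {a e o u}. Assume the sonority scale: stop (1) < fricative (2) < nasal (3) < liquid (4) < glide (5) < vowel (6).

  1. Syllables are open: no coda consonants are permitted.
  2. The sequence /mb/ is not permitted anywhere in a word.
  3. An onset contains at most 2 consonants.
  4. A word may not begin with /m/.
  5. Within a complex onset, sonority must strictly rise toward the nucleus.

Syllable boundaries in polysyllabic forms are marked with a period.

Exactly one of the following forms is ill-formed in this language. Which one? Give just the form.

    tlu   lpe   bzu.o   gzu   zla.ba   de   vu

tlu — σ1 onset /tl/ (1→4 rises), coda /∅/ ok → well-formed
lpe — violates constraint 5: syllable 1 onset /lp/: /l/ (liquid, 4) → /p/ (stop, 1) does not rise → ill-formed
bzu.o — σ1 onset /bz/ (1→2 rises), coda /∅/ ok; σ2 onset /∅/, coda /∅/ ok → well-formed
gzu — σ1 onset /gz/ (1→2 rises), coda /∅/ ok → well-formed
zla.ba — σ1 onset /zl/ (2→4 rises), coda /∅/ ok; σ2 onset /b/, coda /∅/ ok → well-formed
de — σ1 onset /d/, coda /∅/ ok → well-formed
vu — σ1 onset /v/, coda /∅/ ok → well-formed

lpe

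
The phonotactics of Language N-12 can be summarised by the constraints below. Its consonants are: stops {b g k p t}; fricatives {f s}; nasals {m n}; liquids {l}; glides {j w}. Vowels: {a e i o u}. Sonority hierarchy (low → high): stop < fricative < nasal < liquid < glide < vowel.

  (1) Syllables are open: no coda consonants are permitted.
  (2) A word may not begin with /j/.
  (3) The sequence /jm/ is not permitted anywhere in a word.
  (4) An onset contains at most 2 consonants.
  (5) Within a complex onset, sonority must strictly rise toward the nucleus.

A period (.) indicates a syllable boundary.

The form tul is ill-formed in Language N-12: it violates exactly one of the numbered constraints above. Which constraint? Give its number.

tul: syllable 1 coda /l/ has 1 consonant (> 0).
This is a violation of constraint 1: "Syllables are open: no coda consonants are permitted."
The remaining constraints (2, 3, 4, 5) are satisfied.

1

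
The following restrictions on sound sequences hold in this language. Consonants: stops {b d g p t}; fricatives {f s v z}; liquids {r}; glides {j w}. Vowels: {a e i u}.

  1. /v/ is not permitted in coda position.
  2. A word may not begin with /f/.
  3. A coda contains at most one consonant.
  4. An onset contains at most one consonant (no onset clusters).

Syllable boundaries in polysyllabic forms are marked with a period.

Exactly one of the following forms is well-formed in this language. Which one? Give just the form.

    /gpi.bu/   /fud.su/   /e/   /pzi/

/e/

/gpi.bu/ — violates constraint 4: syllable 1 onset /gp/ has 2 consonants (> 1) → ill-formed
/fud.su/ — violates constraint 2: word begins with /f/ → ill-formed
/e/ — σ1 onset /∅/, coda /∅/ ok → well-formed
/pzi/ — violates constraint 4: syllable 1 onset /pz/ has 2 consonants (> 1) → ill-formed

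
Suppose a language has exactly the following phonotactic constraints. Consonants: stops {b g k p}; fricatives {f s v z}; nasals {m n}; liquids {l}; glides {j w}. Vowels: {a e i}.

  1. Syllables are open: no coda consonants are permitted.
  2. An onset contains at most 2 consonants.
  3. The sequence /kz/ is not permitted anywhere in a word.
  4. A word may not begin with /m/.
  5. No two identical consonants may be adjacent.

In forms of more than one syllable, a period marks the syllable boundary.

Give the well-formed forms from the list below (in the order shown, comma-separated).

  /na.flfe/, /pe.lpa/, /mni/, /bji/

/na.flfe/ — violates constraint 2: syllable 2 onset /flf/ has 3 consonants (> 2) → ill-formed
/pe.lpa/ — σ1 onset /p/, coda /∅/ ok; σ2 onset /lp/ (2C), coda /∅/ ok → well-formed
/mni/ — violates constraint 4: word begins with /m/ → ill-formed
/bji/ — σ1 onset /bj/ (2C), coda /∅/ ok → well-formed

/pe.lpa/, /bji/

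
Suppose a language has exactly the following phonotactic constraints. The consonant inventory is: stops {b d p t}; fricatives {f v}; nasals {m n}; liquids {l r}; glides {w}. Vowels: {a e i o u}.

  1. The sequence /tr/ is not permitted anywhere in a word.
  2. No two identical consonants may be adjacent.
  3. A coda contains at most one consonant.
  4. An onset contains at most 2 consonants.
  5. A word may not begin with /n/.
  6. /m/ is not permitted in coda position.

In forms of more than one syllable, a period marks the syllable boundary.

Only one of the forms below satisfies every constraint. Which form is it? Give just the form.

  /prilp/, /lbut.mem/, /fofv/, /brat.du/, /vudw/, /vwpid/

/brat.du/

/prilp/ — violates constraint 3: syllable 1 coda /lp/ has 2 consonants (> 1) → ill-formed
/lbut.mem/ — violates constraint 6: syllable 2 coda contains /m/ → ill-formed
/fofv/ — violates constraint 3: syllable 1 coda /fv/ has 2 consonants (> 1) → ill-formed
/brat.du/ — σ1 onset /br/ (2C), coda /t/ ok; σ2 onset /d/, coda /∅/ ok → well-formed
/vudw/ — violates constraint 3: syllable 1 coda /dw/ has 2 consonants (> 1) → ill-formed
/vwpid/ — violates constraint 4: syllable 1 onset /vwp/ has 3 consonants (> 2) → ill-formed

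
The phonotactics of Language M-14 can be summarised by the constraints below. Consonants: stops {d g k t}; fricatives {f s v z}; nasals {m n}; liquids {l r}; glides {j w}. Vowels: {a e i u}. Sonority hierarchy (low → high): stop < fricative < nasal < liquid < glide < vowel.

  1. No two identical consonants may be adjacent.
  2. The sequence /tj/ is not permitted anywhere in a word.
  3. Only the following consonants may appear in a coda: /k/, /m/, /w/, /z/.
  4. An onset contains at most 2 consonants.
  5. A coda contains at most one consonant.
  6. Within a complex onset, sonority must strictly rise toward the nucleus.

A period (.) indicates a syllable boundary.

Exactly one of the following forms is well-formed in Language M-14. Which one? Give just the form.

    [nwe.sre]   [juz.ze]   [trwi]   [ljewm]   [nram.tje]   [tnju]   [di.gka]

[nwe.sre] — σ1 onset /nw/ (3→5 rises), coda /∅/ ok; σ2 onset /sr/ (2→4 rises), coda /∅/ ok → well-formed
[juz.ze] — violates constraint 1: adjacent identical consonants /zz/ → ill-formed
[trwi] — violates constraint 4: syllable 1 onset /trw/ has 3 consonants (> 2) → ill-formed
[ljewm] — violates constraint 5: syllable 1 coda /wm/ has 2 consonants (> 1) → ill-formed
[nram.tje] — violates constraint 2: contains banned sequence /tj/ → ill-formed
[tnju] — violates constraint 4: syllable 1 onset /tnj/ has 3 consonants (> 2) → ill-formed
[di.gka] — violates constraint 6: syllable 2 onset /gk/: /g/ (stop, 1) → /k/ (stop, 1) does not rise → ill-formed

[nwe.sre]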